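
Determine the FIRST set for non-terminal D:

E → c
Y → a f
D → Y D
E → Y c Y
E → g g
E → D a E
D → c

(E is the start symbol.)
{ 'a', 'c' }

FIRST sets of the other non-terminals involved (by the same procedure, iterated to a fixed point):
  FIRST(Y) = { 'a' }

From D → Y D:
  - Y is a non-terminal: add FIRST(Y) \ {ε} = { 'a' }
    Y is not nullable, so stop
From D → c:
  - c is a terminal: add 'c' and stop

Collecting: FIRST(D) = { 'a', 'c' }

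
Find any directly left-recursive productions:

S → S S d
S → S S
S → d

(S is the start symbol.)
Direct left recursion occurs when N → N α for some non-terminal N (the right-hand side begins with the left-hand side itself).

S → S S d: LEFT RECURSIVE (starts with S)
S → S S: LEFT RECURSIVE (starts with S)
S → d: starts with d

The grammar has direct left recursion on: S.

Answer: Yes, S is left-recursive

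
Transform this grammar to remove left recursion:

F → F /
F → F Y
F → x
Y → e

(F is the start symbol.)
F → x F'
F' → / F'
F' → Y F'
F' → ε
Y → e

F is directly left-recursive. The standard transformation for
  A → A α₁ | ... | A α_m | β₁ | ... | β_n
is
  A  → β₁ A' | ... | β_n A'
  A' → α₁ A' | ... | α_m A' | ε

F → x becomes F → x F'
F → F / becomes F' → / F'
F → F Y becomes F' → Y F'
Add F' → ε

Productions for other non-terminals are unchanged:
  Y → e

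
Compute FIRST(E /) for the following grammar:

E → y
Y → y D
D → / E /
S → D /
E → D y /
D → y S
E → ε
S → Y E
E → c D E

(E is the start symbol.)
{ '/', 'c', 'y' }

FIRST sets of the non-terminals involved (from the grammar, by fixed-point iteration):
  FIRST(E) = { '/', 'c', 'y', ε }

To compute FIRST(E /), process the symbols left to right:
Symbol E is a non-terminal. Add FIRST(E) \ {ε} = { '/', 'c', 'y' }
E is nullable (ε ∈ FIRST(E)), continue to the next symbol.
Symbol / is a terminal. Add '/' and stop.
FIRST(E /) = { '/', 'c', 'y' }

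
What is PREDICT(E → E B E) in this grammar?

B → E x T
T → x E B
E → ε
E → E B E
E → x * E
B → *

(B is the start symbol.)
PREDICT(E → E B E) = (FIRST(RHS) \ {ε}) ∪ (FOLLOW(E) if ε ∈ FIRST(RHS), i.e. RHS ⇒* ε)
FIRST(E) = { '*', 'x', ε }
FIRST(B) = { '*', 'x' }
FIRST(E B E) = { '*', 'x' }
ε ∉ FIRST(E B E), so FOLLOW(E) is not added.
PREDICT(E → E B E) = { '*', 'x' }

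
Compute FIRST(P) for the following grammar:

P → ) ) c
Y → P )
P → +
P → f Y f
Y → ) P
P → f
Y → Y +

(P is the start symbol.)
{ ')', '+', 'f' }

From P → ) ) c:
  - ')' is a terminal: add ')' and stop
From P → +:
  - '+' is a terminal: add '+' and stop
From P → f Y f:
  - f is a terminal: add 'f' and stop
From P → f:
  - f is a terminal: add 'f' and stop

Collecting: FIRST(P) = { ')', '+', 'f' }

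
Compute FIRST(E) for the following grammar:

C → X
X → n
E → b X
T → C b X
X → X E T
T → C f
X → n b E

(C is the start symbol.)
{ 'b' }

From E → b X:
  - b is a terminal: add 'b' and stop

Collecting: FIRST(E) = { 'b' }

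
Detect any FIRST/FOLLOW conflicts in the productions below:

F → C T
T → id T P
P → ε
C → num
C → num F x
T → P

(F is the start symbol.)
A FIRST/FOLLOW conflict occurs when a non-terminal N has a nullable alternative N → β (β ⇒* ε) and another alternative N → α with FIRST(α) ∩ FOLLOW(N) ≠ ∅: on such a lookahead the parser cannot decide between expanding α and letting N vanish via β.

Nullable non-terminals: P, T.
FIRST sets used below: FIRST(P) = { ε }
P has a nullable alternative but only one production, so nothing to check.

T: nullable alternative(s) T → P; FOLLOW(T) = { $, 'x' }
  T → id T P: FIRST \ {ε} = { 'id' } — disjoint from FOLLOW(T)
  T → P: FIRST \ {ε} = { } — this is the only nullable alternative, skip

C, F have no nullable alternative, so no FIRST/FOLLOW check is needed there.

No FIRST/FOLLOW conflicts found.

Answer: No FIRST/FOLLOW conflicts.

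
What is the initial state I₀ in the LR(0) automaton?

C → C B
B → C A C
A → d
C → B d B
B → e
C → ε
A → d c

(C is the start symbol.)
First, augment the grammar with C' → C
I₀ = CLOSURE({ [C' → . C] }):
  [C' → . C] has the dot before C: add [C → . C B], [C → . B d B], [C → .]
  [C → . B d B] has the dot before B: add [B → . C A C], [B → . e]
No further items can be added.

I₀ = { [B → . C A C], [B → . e], [C → . B d B], [C → . C B], [C → .], [C' → . C] }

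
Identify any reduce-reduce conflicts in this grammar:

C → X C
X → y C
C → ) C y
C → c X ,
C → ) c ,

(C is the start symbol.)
No reduce-reduce conflicts

A reduce-reduce conflict occurs when an LR(0) state has two complete items [A → α .] and [B → β .] — both call for a reduction, and with no lookahead the parser cannot choose between them.

Augment with C' → C and build the canonical LR(0) collection (I0 = CLOSURE({[C' → . C]}), then GOTO on every symbol after a dot until no new states appear). It has 14 states:
  I0: { [C → . ) C y], [C → . ) c ,], [C → . X C], [C → . c X ,], [C' → . C], [X → . y C] }  — shift
  I1: { [C → ) . C y], [C → ) . c ,], [C → . ) C y], [C → . ) c ,], [C → . X C], [C → . c X ,], [X → . y C] }  — shift
  I2: { [C' → C .] }  — accept
  I3: { [C → . ) C y], [C → . ) c ,], [C → . X C], [C → . c X ,], [C → X . C], [X → . y C] }  — shift
  I4: { [C → c . X ,], [X → . y C] }  — shift
  I5: { [C → . ) C y], [C → . ) c ,], [C → . X C], [C → . c X ,], [X → . y C], [X → y . C] }  — shift
  I6: { [X → y C .] }  — reduce
  I7: { [C → c X . ,] }  — shift
  I8: { [C → c X , .] }  — reduce
  I9: { [C → X C .] }  — reduce
  I10: { [C → ) C . y] }  — shift
  I11: { [C → ) c . ,], [C → c . X ,], [X → . y C] }  — shift
  I12: { [C → ) c , .] }  — reduce
  I13: { [C → ) C y .] }  — reduce

No state contains more than one complete item.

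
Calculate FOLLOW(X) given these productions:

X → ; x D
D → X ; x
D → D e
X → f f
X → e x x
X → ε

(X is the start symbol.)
To compute FOLLOW(X), find every occurrence of X on a right-hand side N → α X β: add FIRST(β) \ {ε}, and if β is empty or nullable also add FOLLOW(N). Iterate to a fixed point.

X is the start symbol, so $ ∈ FOLLOW(X).
In D → X ; x: X is followed by ';' x, add FIRST(';' x) \ {ε} = { ';' }

Taking the union: FOLLOW(X) = { $, ';' }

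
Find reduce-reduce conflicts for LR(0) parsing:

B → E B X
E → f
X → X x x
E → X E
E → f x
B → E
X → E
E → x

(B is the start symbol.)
Yes — I2: [B → E .] vs [X → E .]; I7: [E → X E .] vs [X → E .]

A reduce-reduce conflict occurs when an LR(0) state has two complete items [A → α .] and [B → β .] — both call for a reduction, and with no lookahead the parser cannot choose between them.

Augment with B' → B and build the canonical LR(0) collection (I0 = CLOSURE({[B' → . B]}), then GOTO on every symbol after a dot until no new states appear). It has 13 states:
  I0: { [B → . E B X], [B → . E], [B' → . B], [E → . X E], [E → . f x], [E → . f], [E → . x], [X → . E], [X → . X x x] }  — shift
  I1: { [B' → B .] }  — accept
  I2: { [B → . E B X], [B → . E], [B → E . B X], [B → E .], [E → . X E], [E → . f x], [E → . f], [E → . x], [X → . E], [X → . X x x], [X → E .] }  — shift, 2 reduces
  I3: { [E → . X E], [E → . f x], [E → . f], [E → . x], [E → X . E], [X → . E], [X → . X x x], [X → X . x x] }  — shift
  I4: { [E → f . x], [E → f .] }  — shift, reduce
  I5: { [E → x .] }  — reduce
  I6: { [E → f x .] }  — reduce
  I7: { [E → X E .], [X → E .] }  — 2 reduces
  I8: { [E → x .], [X → X x . x] }  — shift, reduce
  I9: { [X → X x x .] }  — reduce
  I10: { [B → E B . X], [E → . X E], [E → . f x], [E → . f], [E → . x], [X → . E], [X → . X x x] }  — shift
  I11: { [X → E .] }  — reduce
  I12: { [B → E B X .], [E → . X E], [E → . f x], [E → . f], [E → . x], [E → X . E], [X → . E], [X → . X x x], [X → X . x x] }  — shift, reduce

I2 contains complete items [B → E .], [X → E .] — reduce-reduce conflict.
I7 contains complete items [E → X E .], [X → E .] — reduce-reduce conflict.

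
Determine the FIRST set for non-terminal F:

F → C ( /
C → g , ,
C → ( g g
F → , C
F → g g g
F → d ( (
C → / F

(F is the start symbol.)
{ '(', ',', '/', 'd', 'g' }

To compute FIRST(F), examine every production with F on the left-hand side, reading each right-hand side left to right until a non-nullable symbol is reached.

FIRST sets of the other non-terminals involved (by the same procedure, iterated to a fixed point):
  FIRST(C) = { '(', '/', 'g' }

From F → C ( /:
  - C is a non-terminal: add FIRST(C) \ {ε} = { '(', '/', 'g' }
    C is not nullable, so stop
From F → , C:
  - ',' is a terminal: add ',' and stop
From F → g g g:
  - g is a terminal: add 'g' and stop
From F → d ( (:
  - d is a terminal: add 'd' and stop

Collecting: FIRST(F) = { '(', ',', '/', 'd', 'g' }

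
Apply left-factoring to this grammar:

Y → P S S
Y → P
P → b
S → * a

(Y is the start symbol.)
Y → P Y'
Y' → S S
Y' → ε
P → b
S → * a

Left-factoring transforms A → αβ₁ | αβ₂ into A → αA' and A' → β₁ | β₂
(α is the longest common prefix among the alternatives). Repeat until
no nonterminal has two alternatives with a common prefix.

Round 1: Y has alternatives sharing prefix 'P'. Introduce Y': Y → P Y'
  Add: Y' → S S
  Add: Y' → ε

No remaining common prefixes — done.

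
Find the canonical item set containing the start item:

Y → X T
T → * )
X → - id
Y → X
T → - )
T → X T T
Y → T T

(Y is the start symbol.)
First, augment the grammar with Y' → Y
I₀ = CLOSURE({ [Y' → . Y] }):
  [Y' → . Y] has the dot before Y: add [Y → . X T], [Y → . X], [Y → . T T]
  [Y → . X T] has the dot before X: add [X → . - id]
  [Y → . T T] has the dot before T: add [T → . * )], [T → . - )], [T → . X T T]
No further items can be added.

I₀ = { [T → . * )], [T → . - )], [T → . X T T], [X → . - id], [Y → . T T], [Y → . X T], [Y → . X], [Y' → . Y] }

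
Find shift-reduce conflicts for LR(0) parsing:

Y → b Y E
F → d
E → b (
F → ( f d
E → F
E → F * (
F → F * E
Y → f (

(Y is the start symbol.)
A shift-reduce conflict occurs when an LR(0) state has both:
  - a complete (reduce) item [A → α .] (dot at the end), and
  - a shift item [B → β . c γ] (dot before a terminal).

Augment with Y' → Y and build the canonical LR(0) collection (I0 = CLOSURE({[Y' → . Y]}), then GOTO on every symbol after a dot until no new states appear). It has 17 states:
  I0: { [Y → . b Y E], [Y → . f (], [Y' → . Y] }  — shift
  I1: { [Y' → Y .] }  — accept
  I2: { [Y → . b Y E], [Y → . f (], [Y → b . Y E] }  — shift
  I3: { [Y → f . (] }  — shift
  I4: { [Y → f ( .] }  — reduce
  I5: { [E → . F * (], [E → . F], [E → . b (], [F → . ( f d], [F → . F * E], [F → . d], [Y → b Y . E] }  — shift
  I6: { [F → ( . f d] }  — shift
  I7: { [Y → b Y E .] }  — reduce
  I8: { [E → F . * (], [E → F .], [F → F . * E] }  — shift, reduce
  I9: { [E → b . (] }  — shift
  I10: { [F → d .] }  — reduce
  I11: { [E → b ( .] }  — reduce
  I12: { [E → . F * (], [E → . F], [E → . b (], [E → F * . (], [F → . ( f d], [F → . F * E], [F → . d], [F → F * . E] }  — shift
  I13: { [E → F * ( .], [F → ( . f d] }  — shift, reduce
  I14: { [F → F * E .] }  — reduce
  I15: { [F → ( f . d] }  — shift
  I16: { [F → ( f d .] }  — reduce

I8 contains reduce item [E → F .] and shift items [E → F . * (], [F → F . * E] — shift-reduce conflict.
I13 contains reduce item [E → F * ( .] and shift item [F → ( . f d] — shift-reduce conflict.

Answer: Yes — I8: [E → F .] vs [E → F . * (]; I13: [E → F * ( .] vs [F → ( . f d]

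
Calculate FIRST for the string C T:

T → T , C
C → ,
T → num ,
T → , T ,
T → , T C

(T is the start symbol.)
{ ',' }

FIRST sets of the non-terminals involved (from the grammar, by fixed-point iteration):
  FIRST(C) = { ',' }

To compute FIRST(C T), process the symbols left to right:
Symbol C is a non-terminal. Add FIRST(C) \ {ε} = { ',' }
C is not nullable (ε ∉ FIRST(C)), so stop here.
FIRST(C T) = { ',' }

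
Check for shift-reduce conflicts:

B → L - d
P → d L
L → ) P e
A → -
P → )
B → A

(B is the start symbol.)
No shift-reduce conflicts

A shift-reduce conflict occurs when an LR(0) state has both:
  - a complete (reduce) item [A → α .] (dot at the end), and
  - a shift item [B → β . c γ] (dot before a terminal).

Augment with B' → B and build the canonical LR(0) collection (I0 = CLOSURE({[B' → . B]}), then GOTO on every symbol after a dot until no new states appear). It has 13 states:
  I0: { [A → . -], [B → . A], [B → . L - d], [B' → . B], [L → . ) P e] }  — shift
  I1: { [L → ) . P e], [P → . )], [P → . d L] }  — shift
  I2: { [A → - .] }  — reduce
  I3: { [B → A .] }  — reduce
  I4: { [B' → B .] }  — accept
  I5: { [B → L . - d] }  — shift
  I6: { [B → L - . d] }  — shift
  I7: { [B → L - d .] }  — reduce
  I8: { [P → ) .] }  — reduce
  I9: { [L → ) P . e] }  — shift
  I10: { [L → . ) P e], [P → d . L] }  — shift
  I11: { [P → d L .] }  — reduce
  I12: { [L → ) P e .] }  — reduce

No state contains both a complete item and a shift item.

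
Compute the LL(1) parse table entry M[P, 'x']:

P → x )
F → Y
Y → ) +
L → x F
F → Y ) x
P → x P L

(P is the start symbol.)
P → x ), P → x P L

To find M[P, 'x'], we find productions for P where 'x' is in the predict set (PREDICT(N → α) = (FIRST(α) \ {ε}) ∪ (FOLLOW(N) if α ⇒* ε)).

P → x ): PREDICT = { 'x' }
  'x' is in predict set, so this production goes in M[P, 'x']
P → x P L: PREDICT = { 'x' }
  'x' is in predict set, so this production goes in M[P, 'x']

M[P, 'x'] = P → x ), P → x P L  (a multiply-defined cell — the grammar is not LL(1))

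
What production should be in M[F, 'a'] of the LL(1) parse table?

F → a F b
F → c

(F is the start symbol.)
F → a F b

To find M[F, 'a'], we find productions for F where 'a' is in the predict set (PREDICT(N → α) = (FIRST(α) \ {ε}) ∪ (FOLLOW(N) if α ⇒* ε)).

F → a F b: PREDICT = { 'a' }
  'a' is in predict set, so this production goes in M[F, 'a']
F → c: PREDICT = { 'c' }

M[F, 'a'] = F → a F b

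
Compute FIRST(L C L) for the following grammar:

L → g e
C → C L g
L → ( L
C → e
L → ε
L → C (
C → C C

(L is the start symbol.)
FIRST sets of the non-terminals involved (from the grammar, by fixed-point iteration):
  FIRST(L) = { '(', 'e', 'g', ε }
  FIRST(C) = { 'e' }

To compute FIRST(L C L), process the symbols left to right:
Symbol L is a non-terminal. Add FIRST(L) \ {ε} = { '(', 'e', 'g' }
L is nullable (ε ∈ FIRST(L)), continue to the next symbol.
Symbol C is a non-terminal. Add FIRST(C) \ {ε} = { 'e' }
C is not nullable (ε ∉ FIRST(C)), so stop here.
FIRST(L C L) = { '(', 'e', 'g' }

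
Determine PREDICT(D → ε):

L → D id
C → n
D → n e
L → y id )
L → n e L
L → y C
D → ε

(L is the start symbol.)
PREDICT(D → ε) = (FIRST(RHS) \ {ε}) ∪ (FOLLOW(D) if ε ∈ FIRST(RHS), i.e. RHS ⇒* ε)
The right-hand side is ε (FIRST(ε) = { ε }), so the predict set is FOLLOW(D) = { 'id' }
PREDICT(D → ε) = { 'id' }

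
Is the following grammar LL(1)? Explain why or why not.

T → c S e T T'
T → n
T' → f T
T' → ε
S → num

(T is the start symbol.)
A grammar is LL(1) if for each non-terminal N with multiple productions, the predict sets of those productions are pairwise disjoint, where PREDICT(N → α) = (FIRST(α) \ {ε}) ∪ (FOLLOW(N) if α ⇒* ε).

Relevant sets:
  FOLLOW(T') = { $, 'f' }

For T:
  PREDICT(T → c S e T T') = { 'c' }
  PREDICT(T → n) = { 'n' }
For T':
  PREDICT(T' → f T) = { 'f' }
  PREDICT(T' → ε) = { $, 'f' }
S has a single production, so nothing to check there.

Conflict found: Predict set conflict for T': { 'f' }
The grammar is NOT LL(1).

Answer: No. Predict set conflict for T': { 'f' }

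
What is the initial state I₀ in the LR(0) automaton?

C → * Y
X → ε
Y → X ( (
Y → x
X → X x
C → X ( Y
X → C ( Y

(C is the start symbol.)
First, augment the grammar with C' → C
I₀ = CLOSURE({ [C' → . C] }):
  [C' → . C] has the dot before C: add [C → . * Y], [C → . X ( Y]
  [C → . X ( Y] has the dot before X: add [X → .], [X → . X x], [X → . C ( Y]
No further items can be added.

I₀ = { [C → . * Y], [C → . X ( Y], [C' → . C], [X → . C ( Y], [X → . X x], [X → .] }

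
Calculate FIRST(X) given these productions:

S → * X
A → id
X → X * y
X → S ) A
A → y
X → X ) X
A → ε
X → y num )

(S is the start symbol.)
To compute FIRST(X), examine every production with X on the left-hand side, reading each right-hand side left to right until a non-nullable symbol is reached.

FIRST sets of the other non-terminals involved (by the same procedure, iterated to a fixed point):
  FIRST(S) = { '*' }

From X → X * y:
  - X is the symbol being defined: contributes nothing new
    X is not nullable, so stop
From X → S ) A:
  - S is a non-terminal: add FIRST(S) \ {ε} = { '*' }
    S is not nullable, so stop
From X → X ) X:
  - X is the symbol being defined: contributes nothing new
    X is not nullable, so stop
From X → y num ):
  - y is a terminal: add 'y' and stop

Collecting: FIRST(X) = { '*', 'y' }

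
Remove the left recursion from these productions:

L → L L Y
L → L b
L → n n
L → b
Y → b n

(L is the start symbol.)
L → n n L'
L → b L'
L' → L Y L'
L' → b L'
L' → ε
Y → b n

L is directly left-recursive. The standard transformation for
  A → A α₁ | ... | A α_m | β₁ | ... | β_n
is
  A  → β₁ A' | ... | β_n A'
  A' → α₁ A' | ... | α_m A' | ε

L → n n becomes L → n n L'
L → b becomes L → b L'
L → L L Y becomes L' → L Y L'
L → L b becomes L' → b L'
Add L' → ε

Productions for other non-terminals are unchanged:
  Y → b n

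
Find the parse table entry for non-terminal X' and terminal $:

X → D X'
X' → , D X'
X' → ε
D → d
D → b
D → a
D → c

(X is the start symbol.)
To find M[X', $], we find productions for X' where $ is in the predict set (PREDICT(N → α) = (FIRST(α) \ {ε}) ∪ (FOLLOW(N) if α ⇒* ε)).

Relevant sets:
  FOLLOW(X') = { $ }

X' → , D X': PREDICT = { ',' }
X' → ε: PREDICT = { $ }
  $ is in predict set, so this production goes in M[X', $]

M[X', $] = X' → ε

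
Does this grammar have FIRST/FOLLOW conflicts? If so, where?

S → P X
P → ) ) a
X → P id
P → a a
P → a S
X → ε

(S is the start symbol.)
Yes. X → P id with FOLLOW(X) on { ')', 'a' }

A FIRST/FOLLOW conflict occurs when a non-terminal N has a nullable alternative N → β (β ⇒* ε) and another alternative N → α with FIRST(α) ∩ FOLLOW(N) ≠ ∅: on such a lookahead the parser cannot decide between expanding α and letting N vanish via β.

Nullable non-terminals: X.
FIRST sets used below: FIRST(P) = { ')', 'a' }

X: nullable alternative(s) X → ε; FOLLOW(X) = { $, ')', 'a', 'id' }
  X → P id: FIRST \ {ε} = { ')', 'a' } — overlaps FOLLOW(X) on { ')', 'a' }: CONFLICT
  X → ε: FIRST \ {ε} = { } — this is the only nullable alternative, skip

P, S have no nullable alternative, so no FIRST/FOLLOW check is needed there.

So the grammar has 1 FIRST/FOLLOW conflict (marked CONFLICT above).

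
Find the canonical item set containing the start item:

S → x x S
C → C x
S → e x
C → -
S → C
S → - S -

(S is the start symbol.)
First, augment the grammar with S' → S
I₀ = CLOSURE({ [S' → . S] }):
  [S' → . S] has the dot before S: add [S → . x x S], [S → . e x], [S → . C], [S → . - S -]
  [S → . C] has the dot before C: add [C → . C x], [C → . -]
No further items can be added.

I₀ = { [C → . -], [C → . C x], [S → . - S -], [S → . C], [S → . e x], [S → . x x S], [S' → . S] }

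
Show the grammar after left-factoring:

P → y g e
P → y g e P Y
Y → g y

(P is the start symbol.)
Left-factoring transforms A → αβ₁ | αβ₂ into A → αA' and A' → β₁ | β₂
(α is the longest common prefix among the alternatives). Repeat until
no nonterminal has two alternatives with a common prefix.

Round 1: P has alternatives sharing prefix 'y g e'. Introduce P': P → y g e P'
  Add: P' → ε
  Add: P' → P Y

No remaining common prefixes — done.

Resulting grammar:
P → y g e P'
P' → ε
P' → P Y
Y → g y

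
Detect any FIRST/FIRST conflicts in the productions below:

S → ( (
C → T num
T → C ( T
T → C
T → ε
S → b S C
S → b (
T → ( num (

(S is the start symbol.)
Yes. S → b S C / S → b '(' on { 'b' }; T → C '(' T / T → C on { '(', 'num' }; T → C '(' T / T → '(' num '(' on { '(' }; T → C / T → '(' num '(' on { '(' }

A FIRST/FIRST conflict occurs when two productions N → α and N → β for the same non-terminal have FIRST(α) ∩ FIRST(β) ≠ ∅ (with ε ∈ FIRST of a nullable right-hand side, so two nullable alternatives also conflict).

FIRST sets of the non-terminals at (or reachable through a nullable prefix from) the front of some alternative:
  FIRST(C) = { '(', 'num' }

Productions for S:
  S → ( (: FIRST = { '(' }
  S → b S C: FIRST = { 'b' }
  S → b (: FIRST = { 'b' }
Productions for T:
  T → C ( T: FIRST = { '(', 'num' }
  T → C: FIRST = { '(', 'num' }
  T → ε: FIRST = { ε }
  T → ( num (: FIRST = { '(' }
C has only one production, so no FIRST/FIRST conflict is possible there.

Conflict for S: S → b S C and S → b (
  Overlap: { 'b' }
Conflict for T: T → C ( T and T → C
  Overlap: { '(', 'num' }
Conflict for T: T → C ( T and T → ( num (
  Overlap: { '(' }
Conflict for T: T → C and T → ( num (
  Overlap: { '(' }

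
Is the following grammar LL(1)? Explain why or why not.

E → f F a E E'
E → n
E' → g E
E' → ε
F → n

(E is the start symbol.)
A grammar is LL(1) if for each non-terminal N with multiple productions, the predict sets of those productions are pairwise disjoint, where PREDICT(N → α) = (FIRST(α) \ {ε}) ∪ (FOLLOW(N) if α ⇒* ε).

Relevant sets:
  FOLLOW(E') = { $, 'g' }

For E:
  PREDICT(E → f F a E E') = { 'f' }
  PREDICT(E → n) = { 'n' }
For E':
  PREDICT(E' → g E) = { 'g' }
  PREDICT(E' → ε) = { $, 'g' }
F has a single production, so nothing to check there.

Conflict found: Predict set conflict for E': { 'g' }
The grammar is NOT LL(1).

Answer: No. Predict set conflict for E': { 'g' }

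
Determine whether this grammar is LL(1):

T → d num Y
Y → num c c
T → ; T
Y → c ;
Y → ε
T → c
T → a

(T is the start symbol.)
A grammar is LL(1) if for each non-terminal N with multiple productions, the predict sets of those productions are pairwise disjoint, where PREDICT(N → α) = (FIRST(α) \ {ε}) ∪ (FOLLOW(N) if α ⇒* ε).

Relevant sets:
  FOLLOW(Y) = { $ }

For T:
  PREDICT(T → d num Y) = { 'd' }
  PREDICT(T → ';' T) = { ';' }
  PREDICT(T → c) = { 'c' }
  PREDICT(T → a) = { 'a' }
For Y:
  PREDICT(Y → num c c) = { 'num' }
  PREDICT(Y → c ';') = { 'c' }
  PREDICT(Y → ε) = { $ }

All predict sets are disjoint. The grammar IS LL(1).

Answer: Yes, the grammar is LL(1).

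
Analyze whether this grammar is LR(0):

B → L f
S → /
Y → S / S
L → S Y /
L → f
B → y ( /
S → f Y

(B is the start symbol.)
A grammar is LR(0) if no state in the canonical LR(0) collection has:
  - both a shift item (dot before a terminal) and a complete item (shift-reduce conflict), or
  - two or more complete items (reduce-reduce conflict; the accept item [B' → B .] counts as a complete item here).

Augment with B' → B and build the canonical LR(0) collection (I0 = CLOSURE({[B' → . B]}), then GOTO on every symbol after a dot until no new states appear). It has 17 states:
  I0: { [B → . L f], [B → . y ( /], [B' → . B], [L → . S Y /], [L → . f], [S → . /], [S → . f Y] }  — shift
  I1: { [S → / .] }  — reduce
  I2: { [B' → B .] }  — accept
  I3: { [B → L . f] }  — shift
  I4: { [L → S . Y /], [S → . /], [S → . f Y], [Y → . S / S] }  — shift
  I5: { [L → f .], [S → . /], [S → . f Y], [S → f . Y], [Y → . S / S] }  — shift, reduce
  I6: { [B → y . ( /] }  — shift
  I7: { [B → y ( . /] }  — shift
  I8: { [B → y ( / .] }  — reduce
  I9: { [Y → S . / S] }  — shift
  I10: { [S → f Y .] }  — reduce
  I11: { [S → . /], [S → . f Y], [S → f . Y], [Y → . S / S] }  — shift
  I12: { [S → . /], [S → . f Y], [Y → S / . S] }  — shift
  I13: { [Y → S / S .] }  — reduce
  I14: { [L → S Y . /] }  — shift
  I15: { [L → S Y / .] }  — reduce
  I16: { [B → L f .] }  — reduce

Conflict in state I5:
  Shift-reduce conflict between [L → f .] and [S → . /]
So the grammar is NOT LR(0).

Answer: No. Shift-reduce conflict between [L → f .] and [S → . /]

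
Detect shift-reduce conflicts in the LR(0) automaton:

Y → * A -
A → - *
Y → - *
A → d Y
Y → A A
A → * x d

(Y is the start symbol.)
A shift-reduce conflict occurs when an LR(0) state has both:
  - a complete (reduce) item [A → α .] (dot at the end), and
  - a shift item [B → β . c γ] (dot before a terminal).

Augment with Y' → Y and build the canonical LR(0) collection (I0 = CLOSURE({[Y' → . Y]}), then GOTO on every symbol after a dot until no new states appear). It has 16 states:
  I0: { [A → . * x d], [A → . - *], [A → . d Y], [Y → . * A -], [Y → . - *], [Y → . A A], [Y' → . Y] }  — shift
  I1: { [A → * . x d], [A → . * x d], [A → . - *], [A → . d Y], [Y → * . A -] }  — shift
  I2: { [A → - . *], [Y → - . *] }  — shift
  I3: { [A → . * x d], [A → . - *], [A → . d Y], [Y → A . A] }  — shift
  I4: { [Y' → Y .] }  — accept
  I5: { [A → . * x d], [A → . - *], [A → . d Y], [A → d . Y], [Y → . * A -], [Y → . - *], [Y → . A A] }  — shift
  I6: { [A → d Y .] }  — reduce
  I7: { [A → * . x d] }  — shift
  I8: { [A → - . *] }  — shift
  I9: { [Y → A A .] }  — reduce
  I10: { [A → - * .] }  — reduce
  I11: { [A → * x . d] }  — shift
  I12: { [A → * x d .] }  — reduce
  I13: { [A → - * .], [Y → - * .] }  — 2 reduces
  I14: { [Y → * A . -] }  — shift
  I15: { [Y → * A - .] }  — reduce

No state contains both a complete item and a shift item.

Answer: No shift-reduce conflicts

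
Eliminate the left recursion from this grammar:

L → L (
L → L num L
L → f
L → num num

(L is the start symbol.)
L is directly left-recursive. The standard transformation for
  A → A α₁ | ... | A α_m | β₁ | ... | β_n
is
  A  → β₁ A' | ... | β_n A'
  A' → α₁ A' | ... | α_m A' | ε

L → f becomes L → f L'
L → num num becomes L → num num L'
L → L ( becomes L' → ( L'
L → L num L becomes L' → num L L'
Add L' → ε

Resulting grammar:
L → f L'
L → num num L'
L' → ( L'
L' → num L L'
L' → ε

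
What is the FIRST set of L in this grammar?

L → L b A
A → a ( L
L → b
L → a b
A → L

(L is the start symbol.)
From L → L b A:
  - L is the symbol being defined: contributes nothing new
    L is not nullable, so stop
From L → b:
  - b is a terminal: add 'b' and stop
From L → a b:
  - a is a terminal: add 'a' and stop

Collecting: FIRST(L) = { 'a', 'b' }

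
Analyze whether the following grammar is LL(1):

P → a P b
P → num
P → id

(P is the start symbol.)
Yes, the grammar is LL(1).

For P:
  PREDICT(P → a P b) = { 'a' }
  PREDICT(P → num) = { 'num' }
  PREDICT(P → id) = { 'id' }

All predict sets are disjoint. The grammar IS LL(1).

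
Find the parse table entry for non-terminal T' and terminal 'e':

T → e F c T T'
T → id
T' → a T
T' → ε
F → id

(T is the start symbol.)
Empty (error entry)

To find M[T', 'e'], we find productions for T' where 'e' is in the predict set (PREDICT(N → α) = (FIRST(α) \ {ε}) ∪ (FOLLOW(N) if α ⇒* ε)).

Relevant sets:
  FOLLOW(T') = { $, 'a' }

T' → a T: PREDICT = { 'a' }
T' → ε: PREDICT = { $, 'a' }

M[T', 'e'] is empty (no production applies)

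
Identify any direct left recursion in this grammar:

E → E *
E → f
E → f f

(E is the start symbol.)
E → E *: LEFT RECURSIVE (starts with E)
E → f: starts with f
E → f f: starts with f

The grammar has direct left recursion on: E.

Answer: Yes, E is left-recursive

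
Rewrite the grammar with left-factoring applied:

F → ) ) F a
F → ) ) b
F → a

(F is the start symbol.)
Left-factoring transforms A → αβ₁ | αβ₂ into A → αA' and A' → β₁ | β₂
(α is the longest common prefix among the alternatives). Repeat until
no nonterminal has two alternatives with a common prefix.

Round 1: F has alternatives sharing prefix ') )'. Introduce F': F → ) ) F'
  Add: F' → F a
  Add: F' → b

No remaining common prefixes — done.

Resulting grammar:
F → ) ) F'
F' → F a
F' → b
F → a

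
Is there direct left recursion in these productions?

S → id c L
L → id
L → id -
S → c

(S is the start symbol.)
S → id c L: starts with id
L → id: starts with id
L → id -: starts with id
S → c: starts with c

No direct left recursion found.

Answer: No direct left recursion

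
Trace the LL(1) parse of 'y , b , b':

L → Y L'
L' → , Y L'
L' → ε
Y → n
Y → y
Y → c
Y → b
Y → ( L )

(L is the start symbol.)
LL(1) parsing maintains a stack (initially the start symbol over $) and the input. At each step: if the stack top is a terminal, match it against the current input token; if it is a non-terminal N, replace it with the RHS of M[N, lookahead] (the unique production whose predict set contains the lookahead).

Stack is shown with the top on the left.

Stack     Input        Action
-----------------------------
L $       y , b , b $  output L → Y L'
Y L' $    y , b , b $  output Y → y
y L' $    y , b , b $  match 'y'
L' $      , b , b $    output L' → , Y L'
, Y L' $  , b , b $    match ','
Y L' $    b , b $      output Y → b
b L' $    b , b $      match 'b'
L' $      , b $        output L' → , Y L'
, Y L' $  , b $        match ','
Y L' $    b $          output Y → b
b L' $    b $          match 'b'
L' $      $            output L' → ε
$         $            accept

The string is accepted.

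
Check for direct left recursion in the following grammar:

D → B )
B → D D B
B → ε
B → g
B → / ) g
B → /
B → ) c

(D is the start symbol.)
No direct left recursion

Direct left recursion occurs when N → N α for some non-terminal N (the right-hand side begins with the left-hand side itself).

D → B ): starts with B
B → D D B: starts with D
B → ε: starts with ε
B → g: starts with g
B → / ) g: starts with '/'
B → /: starts with '/'
B → ) c: starts with ')'

No direct left recursion found.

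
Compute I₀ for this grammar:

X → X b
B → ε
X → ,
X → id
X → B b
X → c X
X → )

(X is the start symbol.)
First, augment the grammar with X' → X
I₀ = CLOSURE({ [X' → . X] }):
  [X' → . X] has the dot before X: add [X → . X b], [X → . ,], [X → . id], [X → . B b], [X → . c X], [X → . )]
  [X → . B b] has the dot before B: add [B → .]
No further items can be added.

I₀ = { [B → .], [X → . )], [X → . ,], [X → . B b], [X → . X b], [X → . c X], [X → . id], [X' → . X] }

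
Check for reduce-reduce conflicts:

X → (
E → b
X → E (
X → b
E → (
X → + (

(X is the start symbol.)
A reduce-reduce conflict occurs when an LR(0) state has two complete items [A → α .] and [B → β .] — both call for a reduction, and with no lookahead the parser cannot choose between them.

Augment with X' → X and build the canonical LR(0) collection (I0 = CLOSURE({[X' → . X]}), then GOTO on every symbol after a dot until no new states appear). It has 8 states:
  I0: { [E → . (], [E → . b], [X → . (], [X → . + (], [X → . E (], [X → . b], [X' → . X] }  — shift
  I1: { [E → ( .], [X → ( .] }  — 2 reduces
  I2: { [X → + . (] }  — shift
  I3: { [X → E . (] }  — shift
  I4: { [X' → X .] }  — accept
  I5: { [E → b .], [X → b .] }  — 2 reduces
  I6: { [X → E ( .] }  — reduce
  I7: { [X → + ( .] }  — reduce

I1 contains complete items [E → ( .], [X → ( .] — reduce-reduce conflict.
I5 contains complete items [E → b .], [X → b .] — reduce-reduce conflict.

Answer: Yes — I1: [E → ( .] vs [X → ( .]; I5: [E → b .] vs [X → b .]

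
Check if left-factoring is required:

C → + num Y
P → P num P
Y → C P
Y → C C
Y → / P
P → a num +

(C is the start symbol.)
Left-factoring is needed when two productions for the same non-terminal
share a common prefix on the right-hand side.

Productions for P:
  P → P num P
  P → a num +
Productions for Y:
  Y → C P
  Y → C C
  Y → / P

Found common prefix 'C' in productions for Y

Answer: Yes, Y has productions with common prefix 'C'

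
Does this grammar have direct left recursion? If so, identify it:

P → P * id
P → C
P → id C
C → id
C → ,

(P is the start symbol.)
Direct left recursion occurs when N → N α for some non-terminal N (the right-hand side begins with the left-hand side itself).

P → P * id: LEFT RECURSIVE (starts with P)
P → C: starts with C
P → id C: starts with id
C → id: starts with id
C → ,: starts with ','

The grammar has direct left recursion on: P.

Answer: Yes, P is left-recursive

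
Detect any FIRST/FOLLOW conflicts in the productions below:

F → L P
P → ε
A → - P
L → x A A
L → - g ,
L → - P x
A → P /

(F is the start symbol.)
A FIRST/FOLLOW conflict occurs when a non-terminal N has a nullable alternative N → β (β ⇒* ε) and another alternative N → α with FIRST(α) ∩ FOLLOW(N) ≠ ∅: on such a lookahead the parser cannot decide between expanding α and letting N vanish via β.

Nullable non-terminals: P.
P has a nullable alternative but only one production, so nothing to check.

A, F, L have no nullable alternative, so no FIRST/FOLLOW check is needed there.

No FIRST/FOLLOW conflicts found.

Answer: No FIRST/FOLLOW conflicts.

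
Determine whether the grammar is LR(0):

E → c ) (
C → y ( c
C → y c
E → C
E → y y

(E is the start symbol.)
Augment with E' → E and build the canonical LR(0) collection (I0 = CLOSURE({[E' → . E]}), then GOTO on every symbol after a dot until no new states appear). It has 11 states:
  I0: { [C → . y ( c], [C → . y c], [E → . C], [E → . c ) (], [E → . y y], [E' → . E] }  — shift
  I1: { [E → C .] }  — reduce
  I2: { [E' → E .] }  — accept
  I3: { [E → c . ) (] }  — shift
  I4: { [C → y . ( c], [C → y . c], [E → y . y] }  — shift
  I5: { [C → y ( . c] }  — shift
  I6: { [C → y c .] }  — reduce
  I7: { [E → y y .] }  — reduce
  I8: { [C → y ( c .] }  — reduce
  I9: { [E → c ) . (] }  — shift
  I10: { [E → c ) ( .] }  — reduce

Every state is either a pure shift/goto state or contains exactly one complete item and nothing to shift — no conflicts. The grammar is LR(0).

Answer: Yes, the grammar is LR(0)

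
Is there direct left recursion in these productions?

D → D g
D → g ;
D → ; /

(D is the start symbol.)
Yes, D is left-recursive

Direct left recursion occurs when N → N α for some non-terminal N (the right-hand side begins with the left-hand side itself).

D → D g: LEFT RECURSIVE (starts with D)
D → g ;: starts with g
D → ; /: starts with ';'

The grammar has direct left recursion on: D.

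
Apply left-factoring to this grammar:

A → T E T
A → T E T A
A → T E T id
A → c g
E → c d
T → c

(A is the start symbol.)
Left-factoring transforms A → αβ₁ | αβ₂ into A → αA' and A' → β₁ | β₂
(α is the longest common prefix among the alternatives). Repeat until
no nonterminal has two alternatives with a common prefix.

Round 1: A has alternatives sharing prefix 'T E T'. Introduce A': A → T E T A'
  Add: A' → ε
  Add: A' → A
  Add: A' → id

No remaining common prefixes — done.

Resulting grammar:
A → T E T A'
A' → ε
A' → A
A' → id
A → c g
E → c d
T → c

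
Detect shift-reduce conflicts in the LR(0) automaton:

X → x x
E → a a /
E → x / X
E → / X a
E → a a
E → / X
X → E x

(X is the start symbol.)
Yes — I9: [E → a a .] vs [E → a a . /]; I12: [E → / X .] vs [E → / X . a]

Augment with X' → X and build the canonical LR(0) collection (I0 = CLOSURE({[X' → . X]}), then GOTO on every symbol after a dot until no new states appear). It has 14 states:
  I0: { [E → . / X a], [E → . / X], [E → . a a /], [E → . a a], [E → . x / X], [X → . E x], [X → . x x], [X' → . X] }  — shift
  I1: { [E → . / X a], [E → . / X], [E → . a a /], [E → . a a], [E → . x / X], [E → / . X a], [E → / . X], [X → . E x], [X → . x x] }  — shift
  I2: { [X → E . x] }  — shift
  I3: { [X' → X .] }  — accept
  I4: { [E → a . a /], [E → a . a] }  — shift
  I5: { [E → x . / X], [X → x . x] }  — shift
  I6: { [E → . / X a], [E → . / X], [E → . a a /], [E → . a a], [E → . x / X], [E → x / . X], [X → . E x], [X → . x x] }  — shift
  I7: { [X → x x .] }  — reduce
  I8: { [E → x / X .] }  — reduce
  I9: { [E → a a . /], [E → a a .] }  — shift, reduce
  I10: { [E → a a / .] }  — reduce
  I11: { [X → E x .] }  — reduce
  I12: { [E → / X . a], [E → / X .] }  — shift, reduce
  I13: { [E → / X a .] }  — reduce

I9 contains reduce item [E → a a .] and shift item [E → a a . /] — shift-reduce conflict.
I12 contains reduce item [E → / X .] and shift item [E → / X . a] — shift-reduce conflict.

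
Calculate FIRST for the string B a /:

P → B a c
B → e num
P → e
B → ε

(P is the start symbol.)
FIRST sets of the non-terminals involved (from the grammar, by fixed-point iteration):
  FIRST(B) = { 'e', ε }

To compute FIRST(B a /), process the symbols left to right:
Symbol B is a non-terminal. Add FIRST(B) \ {ε} = { 'e' }
B is nullable (ε ∈ FIRST(B)), continue to the next symbol.
Symbol a is a terminal. Add 'a' and stop.
FIRST(B a /) = { 'a', 'e' }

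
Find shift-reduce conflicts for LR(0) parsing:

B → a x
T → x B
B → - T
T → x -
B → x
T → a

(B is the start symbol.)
Yes — I9: [T → x - .] vs [T → . a]

A shift-reduce conflict occurs when an LR(0) state has both:
  - a complete (reduce) item [A → α .] (dot at the end), and
  - a shift item [B → β . c γ] (dot before a terminal).

Augment with B' → B and build the canonical LR(0) collection (I0 = CLOSURE({[B' → . B]}), then GOTO on every symbol after a dot until no new states appear). It has 11 states:
  I0: { [B → . - T], [B → . a x], [B → . x], [B' → . B] }  — shift
  I1: { [B → - . T], [T → . a], [T → . x -], [T → . x B] }  — shift
  I2: { [B' → B .] }  — accept
  I3: { [B → a . x] }  — shift
  I4: { [B → x .] }  — reduce
  I5: { [B → a x .] }  — reduce
  I6: { [B → - T .] }  — reduce
  I7: { [T → a .] }  — reduce
  I8: { [B → . - T], [B → . a x], [B → . x], [T → x . -], [T → x . B] }  — shift
  I9: { [B → - . T], [T → . a], [T → . x -], [T → . x B], [T → x - .] }  — shift, reduce
  I10: { [T → x B .] }  — reduce

I9 contains reduce item [T → x - .] and shift items [T → . a], [T → . x -], [T → . x B] — shift-reduce conflict.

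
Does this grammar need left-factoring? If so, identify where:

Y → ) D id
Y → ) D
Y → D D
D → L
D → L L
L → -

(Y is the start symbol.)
Left-factoring is needed when two productions for the same non-terminal
share a common prefix on the right-hand side.

Productions for Y:
  Y → ) D id
  Y → ) D
  Y → D D
Productions for D:
  D → L
  D → L L

Found common prefix ') D' in productions for Y
Found common prefix 'L' in productions for D

Answer: Yes, Y has productions with common prefix ') D'; D has productions with common prefix 'L'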